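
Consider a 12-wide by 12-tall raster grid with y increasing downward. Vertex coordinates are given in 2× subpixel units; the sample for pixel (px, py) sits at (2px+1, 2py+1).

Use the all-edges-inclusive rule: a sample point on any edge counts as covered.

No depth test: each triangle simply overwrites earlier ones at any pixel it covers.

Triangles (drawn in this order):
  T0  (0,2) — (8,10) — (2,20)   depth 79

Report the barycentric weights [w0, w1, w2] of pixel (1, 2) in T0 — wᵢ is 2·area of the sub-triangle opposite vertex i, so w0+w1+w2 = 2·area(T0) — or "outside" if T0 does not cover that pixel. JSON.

T0:
  2·area = 128
  edge (0, 2)→(8, 10): d=(8,8) inclusive
  edge (8, 10)→(2, 20): d=(-6,10) inclusive
  edge (2, 20)→(0, 2): d=(-2,-18) inclusive
    (0,1)@(1, 3): e=[0,112,16] → X  [on edge]
    (1,1)@(3, 3): e=[-16,92,52] → .
    (0,2)@(1, 5): e=[16,100,12] → X
    (1,2)@(3, 5): e=[0,80,48] → X  [on edge]
    (2,2)@(5, 5): e=[-16,60,84] → .
    (5,2)@(11, 5): e=[-64,0,192] → .  [on edge]
    (0,3)@(1, 7): e=[32,88,8] → X
    (2,3)@(5, 7): e=[0,48,80] → X  [on edge]
    (3,3)@(7, 7): e=[-16,28,116] → .
    (0,4)@(1, 9): e=[48,76,4] → X
    (3,4)@(7, 9): e=[0,16,112] → X  [on edge]
    (4,4)@(9, 9): e=[-16,-4,148] → .
    (0,5)@(1, 11): e=[64,64,0] → X  [on edge]
    (4,5)@(9, 11): e=[0,-16,144] → .  [on edge]
    (5,6)@(11, 13): e=[0,-48,176] → .  [on edge]
    (2,7)@(5, 15): e=[64,0,64] → X  [on edge]
    (6,7)@(13, 15): e=[0,-80,208] → .  [on edge]
    (7,8)@(15, 17): e=[0,-112,240] → .  [on edge]
    (8,9)@(17, 19): e=[0,-144,272] → .  [on edge]
    (9,10)@(19, 21): e=[0,-176,304] → .  [on edge]
    (10,11)@(21, 23): e=[0,-208,336] → .  [on edge]
  covered (19 px):
    . . . . . . . . . . . .
    X . . . . . . . . . . .
    X X . . . . . . . . . .
    X X X . . . . . . . . .
    X X X X . . . . . . . .
    X X X X . . . . . . . .
    . X X . . . . . . . . .
    . X X . . . . . . . . .
    . X . . . . . . . . . .
    . . . . . . . . . . . .
    . . . . . . . . . . . .
    . . . . . . . . . . . .

Answer: [80,48,0]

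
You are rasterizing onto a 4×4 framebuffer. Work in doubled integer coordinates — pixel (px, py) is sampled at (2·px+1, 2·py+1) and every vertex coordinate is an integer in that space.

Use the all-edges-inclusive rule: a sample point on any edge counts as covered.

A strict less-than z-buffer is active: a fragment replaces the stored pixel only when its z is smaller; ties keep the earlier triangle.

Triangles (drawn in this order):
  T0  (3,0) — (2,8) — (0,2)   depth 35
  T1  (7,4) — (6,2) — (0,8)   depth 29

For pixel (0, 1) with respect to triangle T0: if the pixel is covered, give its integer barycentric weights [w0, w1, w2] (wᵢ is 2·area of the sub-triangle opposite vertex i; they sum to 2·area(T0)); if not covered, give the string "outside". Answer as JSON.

T0:
  2·area = 22
  edge (3, 0)→(2, 8): d=(-1,8) inclusive
  edge (2, 8)→(0, 2): d=(-2,-6) inclusive
  edge (0, 2)→(3, 0): d=(3,-2) inclusive
    (0,1)@(1, 3): e=[13,4,5] → █
    (1,1)@(3, 3): e=[-3,16,9] → ·
    (0,2)@(1, 5): e=[11,0,11] → █  [on edge]
    (1,2)@(3, 5): e=[-5,12,15] → ·
    (0,3)@(1, 7): e=[9,-4,17] → ·
  covered (2 px):
    · · · ·
    █ · · ·
    █ · · ·
    · · · ·
T1:
  2·area = 18  (B↔C swapped to make it positive)
  edge (7, 4)→(0, 8): d=(-7,4) inclusive
  edge (0, 8)→(6, 2): d=(6,-6) inclusive
  edge (6, 2)→(7, 4): d=(1,2) inclusive
    (3,0)@(7, 1): e=[21,0,-3] → ·  [on edge]
    (2,1)@(5, 3): e=[15,0,3] → █  [on edge]
    (3,1)@(7, 3): e=[7,12,-1] → ·
    (1,2)@(3, 5): e=[9,0,9] → █  [on edge]
    (3,2)@(7, 5): e=[-7,24,1] → ·
    (0,3)@(1, 7): e=[3,0,15] → █  [on edge]
    (1,3)@(3, 7): e=[-5,12,11] → ·
    (2,3)@(5, 7): e=[-13,24,7] → ·
  covered (4 px):
    · · · ·
    · · █ ·
    · █ █ ·
    █ · · ·

Answer: [4,5,13]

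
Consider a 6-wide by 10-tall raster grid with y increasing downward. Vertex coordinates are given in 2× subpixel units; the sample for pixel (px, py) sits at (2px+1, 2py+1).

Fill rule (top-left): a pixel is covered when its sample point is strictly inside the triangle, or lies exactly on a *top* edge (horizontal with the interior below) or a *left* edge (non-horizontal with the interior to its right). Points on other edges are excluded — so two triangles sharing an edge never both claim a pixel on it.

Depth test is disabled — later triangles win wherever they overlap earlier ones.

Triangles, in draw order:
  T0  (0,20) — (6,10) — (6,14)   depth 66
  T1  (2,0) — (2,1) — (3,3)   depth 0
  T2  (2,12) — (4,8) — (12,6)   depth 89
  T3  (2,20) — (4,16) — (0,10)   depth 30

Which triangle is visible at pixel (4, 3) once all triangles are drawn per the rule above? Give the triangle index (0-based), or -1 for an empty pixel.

T0:
  2·area = 24
  edge (0, 20)→(6, 10): d=(6,-10) top-left  bias=+0
  edge (6, 10)→(6, 14): d=(0,4) right/bottom  bias=-1
  edge (6, 14)→(0, 20): d=(-6,6) right/bottom  bias=-1
    (4,2)@(9, 5): e=[0,-12,36] → ·  [on edge]
    (5,4)@(11, 9): e=[44,-20,0] → ·  [on edge]
    (4,5)@(9, 11): e=[36,-12,0] → ·  [on edge]
    (2,6)@(5, 13): e=[8,4,12] → #
    (3,6)@(7, 13): e=[28,-4,0] → ·  [on edge]
    (1,7)@(3, 15): e=[0,12,12] → #  [on edge]
    (2,7)@(5, 15): e=[20,4,0] → ·  [on edge]
    (1,8)@(3, 17): e=[12,12,0] → ·  [on edge]
    (0,9)@(1, 19): e=[4,20,0] → ·  [on edge]
  covered (2 px):
    · · · · · ·
    · · · · · ·
    · · · · · ·
    · · · · · ·
    · · · · · ·
    · · · · · ·
    · · # · · ·
    · # · · · ·
    · · · · · ·
    · · · · · ·
T1:
  2·area = 1  (B↔C swapped to make it positive)
  edge (2, 0)→(3, 3): d=(1,3) right/bottom  bias=-1
  edge (3, 3)→(2, 1): d=(-1,-2) top-left  bias=+0
  edge (2, 1)→(2, 0): d=(0,-1) top-left  bias=+0
    (1,1)@(3, 3): e=[0,0,1] → ·  [on edge]
    (2,3)@(5, 7): e=[-2,0,3] → ·  [on edge]
    (2,4)@(5, 9): e=[0,-2,3] → ·  [on edge]
    (3,5)@(7, 11): e=[-4,0,5] → ·  [on edge]
    (3,7)@(7, 15): e=[0,-4,5] → ·  [on edge]
    (4,7)@(9, 15): e=[-6,0,7] → ·  [on edge]
    (5,9)@(11, 19): e=[-8,0,9] → ·  [on edge]
  covered (0 px):
    · · · · · ·
    · · · · · ·
    · · · · · ·
    · · · · · ·
    · · · · · ·
    · · · · · ·
    · · · · · ·
    · · · · · ·
    · · · · · ·
    · · · · · ·
T2:
  2·area = 28
  edge (2, 12)→(4, 8): d=(2,-4) top-left  bias=+0
  edge (4, 8)→(12, 6): d=(8,-2) top-left  bias=+0
  edge (12, 6)→(2, 12): d=(-10,6) right/bottom  bias=-1
    (4,3)@(9, 7): e=[18,2,8] → #
    (5,3)@(11, 7): e=[26,6,-4] → ·
    (2,4)@(5, 9): e=[6,10,12] → #
    (3,4)@(7, 9): e=[14,14,0] → ·  [on edge]
    (4,4)@(9, 9): e=[22,18,-12] → ·
    (1,5)@(3, 11): e=[2,22,4] → #
    (2,5)@(5, 11): e=[10,26,-8] → ·
    (1,6)@(3, 13): e=[6,38,-16] → ·
  covered (3 px):
    · · · · · ·
    · · · · · ·
    · · · · · ·
    · · · · # ·
    · · # · · ·
    · # · · · ·
    · · · · · ·
    · · · · · ·
    · · · · · ·
    · · · · · ·
T3:
  2·area = 28  (B↔C swapped to make it positive)
  edge (2, 20)→(0, 10): d=(-2,-10) top-left  bias=+0
  edge (0, 10)→(4, 16): d=(4,6) right/bottom  bias=-1
  edge (4, 16)→(2, 20): d=(-2,4) right/bottom  bias=-1
    (0,6)@(1, 13): e=[4,6,18] → #
    (1,6)@(3, 13): e=[24,-6,10] → ·
    (0,7)@(1, 15): e=[0,14,14] → #  [on edge]
    (1,7)@(3, 15): e=[20,2,6] → #
    (2,7)@(5, 15): e=[40,-10,-2] → ·
    (0,8)@(1, 17): e=[-4,22,10] → ·
    (1,8)@(3, 17): e=[16,10,2] → #
    (2,8)@(5, 17): e=[36,-2,-6] → ·
    (1,9)@(3, 19): e=[12,18,-2] → ·
  covered (4 px):
    · · · · · ·
    · · · · · ·
    · · · · · ·
    · · · · · ·
    · · · · · ·
    · · · · · ·
    # · · · · ·
    # # · · · ·
    · # · · · ·
    · · · · · ·

Z-buffer (winner per pixel, '.' = empty):
  . . . . . .
  . . . . . .
  . . . . . .
  . . . . 2 .
  . . 2 . . .
  . 2 . . . .
  3 . 0 . . .
  3 3 . . . .
  . 3 . . . .
  . . . . . .

Result: 2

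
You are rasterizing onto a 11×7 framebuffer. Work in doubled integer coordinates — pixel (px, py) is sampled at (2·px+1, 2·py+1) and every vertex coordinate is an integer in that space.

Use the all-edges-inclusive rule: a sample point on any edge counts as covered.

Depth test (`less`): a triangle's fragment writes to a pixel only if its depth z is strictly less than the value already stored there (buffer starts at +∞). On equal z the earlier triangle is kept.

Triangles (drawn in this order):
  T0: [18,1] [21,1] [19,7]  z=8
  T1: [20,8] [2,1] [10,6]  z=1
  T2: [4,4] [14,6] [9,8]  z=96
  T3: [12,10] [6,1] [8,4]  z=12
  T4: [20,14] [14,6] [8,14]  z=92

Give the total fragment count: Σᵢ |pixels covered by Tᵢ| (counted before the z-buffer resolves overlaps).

T0:
  2·area = 18
  edge (18, 1)→(21, 1): d=(3,0) inclusive
  edge (21, 1)→(19, 7): d=(-2,6) inclusive
  edge (19, 7)→(18, 1): d=(-1,-6) inclusive
    (0,0)@(1, 1): e=[0,120,-102] → .  [on edge]
    (1,0)@(3, 1): e=[0,108,-90] → .  [on edge]
    (2,0)@(5, 1): e=[0,96,-78] → .  [on edge]
    (3,0)@(7, 1): e=[0,84,-66] → .  [on edge]
    (4,0)@(9, 1): e=[0,72,-54] → .  [on edge]
    (5,0)@(11, 1): e=[0,60,-42] → .  [on edge]
    (6,0)@(13, 1): e=[0,48,-30] → .  [on edge]
    (7,0)@(15, 1): e=[0,36,-18] → .  [on edge]
    (8,0)@(17, 1): e=[0,24,-6] → .  [on edge]
    (9,0)@(19, 1): e=[0,12,6] → X  [on edge]
    (10,0)@(21, 1): e=[0,0,18] → X  [on edge]
    (9,1)@(19, 3): e=[6,8,4] → X
    (9,3)@(19, 7): e=[18,0,0] → X  [on edge]
    (8,6)@(17, 13): e=[36,0,-18] → .  [on edge]
  covered (5 px):
    . . . . . . . . . X X
    . . . . . . . . . X .
    . . . . . . . . . X .
    . . . . . . . . . X .
    . . . . . . . . . . .
    . . . . . . . . . . .
    . . . . . . . . . . .
T1:
  2·area = 34  (B↔C swapped to make it positive)
  edge (20, 8)→(10, 6): d=(-10,-2) inclusive
  edge (10, 6)→(2, 1): d=(-8,-5) inclusive
  edge (2, 1)→(20, 8): d=(18,7) inclusive
    (3,1)@(7, 3): e=[24,9,1] → X
    (4,1)@(9, 3): e=[28,19,-13] → .
    (2,2)@(5, 5): e=[0,-17,51] → .  [on edge]
    (3,2)@(7, 5): e=[4,-7,37] → .
    (4,2)@(9, 5): e=[8,3,23] → X
    (5,2)@(11, 5): e=[12,13,9] → X
    (6,2)@(13, 5): e=[16,23,-5] → .
    (4,3)@(9, 7): e=[-12,-13,59] → .
    (5,3)@(11, 7): e=[-8,-3,45] → .
    (7,3)@(15, 7): e=[0,17,17] → X  [on edge]
    (8,3)@(17, 7): e=[4,27,3] → X
    (9,3)@(19, 7): e=[8,37,-11] → .
  covered (5 px):
    . . . . . . . . . . .
    . . . X . . . . . . .
    . . . . X X . . . . .
    . . . . . . . X X . .
    . . . . . . . . . . .
    . . . . . . . . . . .
    . . . . . . . . . . .
T2:
  2·area = 30
  edge (4, 4)→(14, 6): d=(10,2) inclusive
  edge (14, 6)→(9, 8): d=(-5,2) inclusive
  edge (9, 8)→(4, 4): d=(-5,-4) inclusive
    (3,2)@(7, 5): e=[4,19,7] → X
    (4,2)@(9, 5): e=[0,15,15] → X  [on edge]
    (5,2)@(11, 5): e=[-4,11,23] → .
    (3,3)@(7, 7): e=[24,9,-3] → .
    (4,3)@(9, 7): e=[20,5,5] → X
    (5,3)@(11, 7): e=[16,1,13] → X
    (6,3)@(13, 7): e=[12,-3,21] → .
    (9,3)@(19, 7): e=[0,-15,45] → .  [on edge]
    (4,4)@(9, 9): e=[40,-5,-5] → .
    (5,4)@(11, 9): e=[36,-9,3] → .
  covered (4 px):
    . . . . . . . . . . .
    . . . . . . . . . . .
    . . . X X . . . . . .
    . . . . X X . . . . .
    . . . . . . . . . . .
    . . . . . . . . . . .
    . . . . . . . . . . .
T3:
  degenerate (2·area = 0) — covers nothing
T4:
  2·area = 96  (B↔C swapped to make it positive)
  edge (20, 14)→(8, 14): d=(-12,0) inclusive
  edge (8, 14)→(14, 6): d=(6,-8) inclusive
  edge (14, 6)→(20, 14): d=(6,8) inclusive
    (6,4)@(13, 9): e=[60,10,26] → X
    (7,4)@(15, 9): e=[60,26,10] → X
    (8,4)@(17, 9): e=[60,42,-6] → .
    (5,5)@(11, 11): e=[36,6,54] → X
    (8,5)@(17, 11): e=[36,54,6] → X
    (9,5)@(19, 11): e=[36,70,-10] → .
    (4,6)@(9, 13): e=[12,2,82] → X
    (9,6)@(19, 13): e=[12,82,2] → X
    (10,6)@(21, 13): e=[12,98,-14] → .
  covered (12 px):
    . . . . . . . . . . .
    . . . . . . . . . . .
    . . . . . . . . . . .
    . . . . . . . . . . .
    . . . . . . X X . . .
    . . . . . X X X X . .
    . . . . X X X X X X .

Answer: 26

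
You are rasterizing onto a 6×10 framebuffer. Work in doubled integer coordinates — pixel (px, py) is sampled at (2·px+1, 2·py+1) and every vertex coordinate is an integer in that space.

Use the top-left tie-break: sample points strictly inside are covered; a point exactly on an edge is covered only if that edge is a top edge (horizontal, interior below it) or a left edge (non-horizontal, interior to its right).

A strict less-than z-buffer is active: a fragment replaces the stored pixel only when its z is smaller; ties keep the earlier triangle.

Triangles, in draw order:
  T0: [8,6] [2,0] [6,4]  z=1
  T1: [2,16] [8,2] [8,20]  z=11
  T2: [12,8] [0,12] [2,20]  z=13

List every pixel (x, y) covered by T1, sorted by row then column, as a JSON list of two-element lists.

T0:
  degenerate (2·area = 0) — covers nothing
T1:
  2·area = 108
  edge (2, 16)→(8, 2): d=(6,-14) top-left  bias=+0
  edge (8, 2)→(8, 20): d=(0,18) right/bottom  bias=-1
  edge (8, 20)→(2, 16): d=(-6,-4) top-left  bias=+0
    (3,2)@(7, 5): e=[4,18,86] → █
    (4,2)@(9, 5): e=[32,-18,94] → ·
    (3,3)@(7, 7): e=[16,18,74] → █
    (4,3)@(9, 7): e=[44,-18,82] → ·
    (2,4)@(5, 9): e=[0,54,54] → █  [on edge]
    (4,4)@(9, 9): e=[56,-18,70] → ·
    (2,5)@(5, 11): e=[12,54,42] → █
    (4,5)@(9, 11): e=[68,-18,58] → ·
    (2,6)@(5, 13): e=[24,54,30] → █
    (4,6)@(9, 13): e=[80,-18,46] → ·
    (1,7)@(3, 15): e=[8,90,10] → █
    (4,7)@(9, 15): e=[92,-18,34] → ·
  covered (14 px):
    · · · · · ·
    · · · · · ·
    · · · █ · ·
    · · · █ · ·
    · · █ █ · ·
    · · █ █ · ·
    · · █ █ · ·
    · █ █ █ · ·
    · · █ █ · ·
    · · · █ · ·
T2:
  2·area = 104  (B↔C swapped to make it positive)
  edge (12, 8)→(2, 20): d=(-10,12) right/bottom  bias=-1
  edge (2, 20)→(0, 12): d=(-2,-8) top-left  bias=+0
  edge (0, 12)→(12, 8): d=(12,-4) top-left  bias=+0
    (4,4)@(9, 9): e=[26,78,0] → █  [on edge]
    (5,4)@(11, 9): e=[2,94,8] → █
    (1,5)@(3, 11): e=[78,26,0] → █  [on edge]
    (2,5)@(5, 11): e=[54,42,8] → █
    (3,5)@(7, 11): e=[30,58,16] → █
    (5,5)@(11, 11): e=[-18,90,32] → ·
    (0,6)@(1, 13): e=[82,6,16] → █
    (4,6)@(9, 13): e=[-14,70,48] → ·
    (0,7)@(1, 15): e=[62,2,40] → █
    (3,7)@(7, 15): e=[-10,50,64] → ·
    (0,8)@(1, 17): e=[42,-2,64] → ·
    (1,8)@(3, 17): e=[18,14,72] → █
  covered (14 px):
    · · · · · ·
    · · · · · ·
    · · · · · ·
    · · · · · ·
    · · · · █ █
    · █ █ █ █ ·
    █ █ █ █ · ·
    █ █ █ · · ·
    · █ · · · ·
    · · · · · ·

Result: [[3,2],[3,3],[2,4],[3,4],[2,5],[3,5],[2,6],[3,6],[1,7],[2,7],[3,7],[2,8],[3,8],[3,9]]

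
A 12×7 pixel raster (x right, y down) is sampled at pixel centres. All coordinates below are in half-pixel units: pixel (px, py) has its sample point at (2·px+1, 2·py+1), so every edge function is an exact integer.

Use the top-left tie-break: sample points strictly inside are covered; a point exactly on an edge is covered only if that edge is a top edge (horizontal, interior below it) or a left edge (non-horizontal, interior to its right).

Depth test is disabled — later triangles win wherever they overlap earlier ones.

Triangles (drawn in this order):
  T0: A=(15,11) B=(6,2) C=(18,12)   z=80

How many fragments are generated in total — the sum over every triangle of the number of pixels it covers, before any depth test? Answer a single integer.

T0:
  2·area = 18
  edge (15, 11)→(6, 2): d=(-9,-9) top-left  bias=+0
  edge (6, 2)→(18, 12): d=(12,10) right/bottom  bias=-1
  edge (18, 12)→(15, 11): d=(-3,-1) top-left  bias=+0
    (2,0)@(5, 1): e=[0,-2,20] → ·  [on edge]
    (3,1)@(7, 3): e=[0,2,16] → █  [on edge]
    (4,1)@(9, 3): e=[18,-18,18] → ·
    (3,2)@(7, 5): e=[-18,26,10] → ·
    (4,2)@(9, 5): e=[0,6,12] → █  [on edge]
    (5,2)@(11, 5): e=[18,-14,14] → ·
    (1,3)@(3, 7): e=[-72,90,0] → ·  [on edge]
    (4,3)@(9, 7): e=[-18,30,6] → ·
    (5,3)@(11, 7): e=[0,10,8] → █  [on edge]
    (6,3)@(13, 7): e=[18,-10,10] → ·
    (4,4)@(9, 9): e=[-36,54,0] → ·  [on edge]
    (5,4)@(11, 9): e=[-18,34,2] → ·
    (6,4)@(13, 9): e=[0,14,4] → █  [on edge]
    (7,5)@(15, 11): e=[0,18,0] → █  [on edge]
    (8,6)@(17, 13): e=[0,22,-4] → ·  [on edge]
    (10,6)@(21, 13): e=[36,-18,0] → ·  [on edge]
  covered (5 px):
    · · · · · · · · · · · ·
    · · · █ · · · · · · · ·
    · · · · █ · · · · · · ·
    · · · · · █ · · · · · ·
    · · · · · · █ · · · · ·
    · · · · · · · █ · · · ·
    · · · · · · · · · · · ·

Final: 5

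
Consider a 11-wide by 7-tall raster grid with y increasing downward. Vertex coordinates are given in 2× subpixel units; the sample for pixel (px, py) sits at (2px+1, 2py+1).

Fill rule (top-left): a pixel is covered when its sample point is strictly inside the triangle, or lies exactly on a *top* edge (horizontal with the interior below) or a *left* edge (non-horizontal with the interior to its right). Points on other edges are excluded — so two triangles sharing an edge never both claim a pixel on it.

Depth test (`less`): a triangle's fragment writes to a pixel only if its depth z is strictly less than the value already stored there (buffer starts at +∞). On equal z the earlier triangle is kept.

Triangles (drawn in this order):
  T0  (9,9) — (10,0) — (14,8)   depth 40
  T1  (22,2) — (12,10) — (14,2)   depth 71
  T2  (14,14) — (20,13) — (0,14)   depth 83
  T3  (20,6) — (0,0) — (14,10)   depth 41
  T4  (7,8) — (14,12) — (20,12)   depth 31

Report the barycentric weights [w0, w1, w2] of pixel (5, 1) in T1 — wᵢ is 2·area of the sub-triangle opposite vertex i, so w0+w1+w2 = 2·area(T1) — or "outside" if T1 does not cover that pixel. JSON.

T0:
  2·area = 44
  edge (9, 9)→(10, 0): d=(1,-9) top-left  bias=+0
  edge (10, 0)→(14, 8): d=(4,8) right/bottom  bias=-1
  edge (14, 8)→(9, 9): d=(-5,1) right/bottom  bias=-1
    (5,1)@(11, 3): e=[12,4,28] → █
    (6,1)@(13, 3): e=[30,-12,26] → ·
    (5,2)@(11, 5): e=[14,12,18] → █
    (6,2)@(13, 5): e=[32,-4,16] → ·
    (5,3)@(11, 7): e=[16,20,8] → █
    (6,3)@(13, 7): e=[34,4,6] → █
    (7,3)@(15, 7): e=[52,-12,4] → ·
    (9,3)@(19, 7): e=[88,-44,0] → ·  [on edge]
    (4,4)@(9, 9): e=[0,44,0] → ·  [on edge]
    (5,4)@(11, 9): e=[18,28,-2] → ·
    (6,4)@(13, 9): e=[36,12,-4] → ·
  covered (4 px):
    · · · · · · · · · · ·
    · · · · · █ · · · · ·
    · · · · · █ · · · · ·
    · · · · · █ █ · · · ·
    · · · · · · · · · · ·
    · · · · · · · · · · ·
    · · · · · · · · · · ·
T1:
  2·area = 64
  edge (22, 2)→(12, 10): d=(-10,8) right/bottom  bias=-1
  edge (12, 10)→(14, 2): d=(2,-8) top-left  bias=+0
  edge (14, 2)→(22, 2): d=(8,0) top-left  bias=+0
    (7,1)@(15, 3): e=[46,10,8] → █
    (8,1)@(17, 3): e=[30,26,8] → █
    (9,1)@(19, 3): e=[14,42,8] → █
    (10,1)@(21, 3): e=[-2,58,8] → ·
    (7,2)@(15, 5): e=[26,14,24] → █
    (9,2)@(19, 5): e=[-6,46,24] → ·
    (6,3)@(13, 7): e=[22,2,40] → █
    (8,3)@(17, 7): e=[-10,34,40] → ·
    (6,4)@(13, 9): e=[2,6,56] → █
    (7,4)@(15, 9): e=[-14,22,56] → ·
    (6,5)@(13, 11): e=[-18,10,72] → ·
  covered (8 px):
    · · · · · · · · · · ·
    · · · · · · · █ █ █ ·
    · · · · · · · █ █ · ·
    · · · · · · █ █ · · ·
    · · · · · · █ · · · ·
    · · · · · · · · · · ·
    · · · · · · · · · · ·
T2:
  2·area = 14  (B↔C swapped to make it positive)
  edge (14, 14)→(0, 14): d=(-14,0) right/bottom  bias=-1
  edge (0, 14)→(20, 13): d=(20,-1) top-left  bias=+0
  edge (20, 13)→(14, 14): d=(-6,1) right/bottom  bias=-1
  covered (0 px):
    · · · · · · · · · · ·
    · · · · · · · · · · ·
    · · · · · · · · · · ·
    · · · · · · · · · · ·
    · · · · · · · · · · ·
    · · · · · · · · · · ·
    · · · · · · · · · · ·
T3:
  2·area = 116  (B↔C swapped to make it positive)
  edge (20, 6)→(14, 10): d=(-6,4) right/bottom  bias=-1
  edge (14, 10)→(0, 0): d=(-14,-10) top-left  bias=+0
  edge (0, 0)→(20, 6): d=(20,6) right/bottom  bias=-1
    (1,0)@(3, 1): e=[98,16,2] → █
    (2,0)@(5, 1): e=[90,36,-10] → ·
    (1,1)@(3, 3): e=[86,-12,42] → ·
    (2,1)@(5, 3): e=[78,8,30] → █
    (3,1)@(7, 3): e=[70,28,18] → █
    (4,1)@(9, 3): e=[62,48,6] → █
    (5,1)@(11, 3): e=[54,68,-6] → ·
    (2,2)@(5, 5): e=[66,-20,70] → ·
    (3,2)@(7, 5): e=[58,0,58] → █  [on edge]
    (5,2)@(11, 5): e=[42,40,34] → █
    (6,2)@(13, 5): e=[34,60,22] → █
    (7,2)@(15, 5): e=[26,80,10] → █
  covered (15 px):
    · █ · · · · · · · · ·
    · · █ █ █ · · · · · ·
    · · · █ █ █ █ █ · · ·
    · · · · · █ █ █ █ · ·
    · · · · · · █ █ · · ·
    · · · · · · · · · · ·
    · · · · · · · · · · ·
T4:
  2·area = 24  (B↔C swapped to make it positive)
  edge (7, 8)→(20, 12): d=(13,4) right/bottom  bias=-1
  edge (20, 12)→(14, 12): d=(-6,0) right/bottom  bias=-1
  edge (14, 12)→(7, 8): d=(-7,-4) top-left  bias=+0
    (4,4)@(9, 9): e=[5,18,1] → █
    (5,4)@(11, 9): e=[-3,18,9] → ·
    (4,5)@(9, 11): e=[31,6,-13] → ·
    (6,5)@(13, 11): e=[15,6,3] → █
    (7,5)@(15, 11): e=[7,6,11] → █
    (8,5)@(17, 11): e=[-1,6,19] → ·
    (6,6)@(13, 13): e=[41,-6,-11] → ·
    (7,6)@(15, 13): e=[33,-6,-3] → ·
  covered (3 px):
    · · · · · · · · · · ·
    · · · · · · · · · · ·
    · · · · · · · · · · ·
    · · · · · · · · · · ·
    · · · · █ · · · · · ·
    · · · · · · █ █ · · ·
    · · · · · · · · · · ·

Answer: "outside"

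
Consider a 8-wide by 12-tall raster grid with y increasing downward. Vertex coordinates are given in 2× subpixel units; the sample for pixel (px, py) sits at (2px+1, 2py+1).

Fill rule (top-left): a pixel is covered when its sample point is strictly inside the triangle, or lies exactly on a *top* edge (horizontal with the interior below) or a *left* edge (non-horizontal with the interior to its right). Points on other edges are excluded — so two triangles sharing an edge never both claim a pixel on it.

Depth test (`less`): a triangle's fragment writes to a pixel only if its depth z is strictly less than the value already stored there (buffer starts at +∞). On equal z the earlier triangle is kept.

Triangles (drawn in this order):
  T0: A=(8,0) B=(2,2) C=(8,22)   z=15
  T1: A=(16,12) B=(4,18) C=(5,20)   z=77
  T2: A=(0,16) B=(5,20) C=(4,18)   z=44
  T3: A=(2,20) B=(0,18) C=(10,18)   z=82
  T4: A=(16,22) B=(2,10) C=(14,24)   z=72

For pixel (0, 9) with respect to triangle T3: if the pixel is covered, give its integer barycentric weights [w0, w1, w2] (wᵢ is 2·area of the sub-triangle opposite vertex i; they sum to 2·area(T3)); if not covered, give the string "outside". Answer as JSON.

T0:
  2·area = 132  (B↔C swapped to make it positive)
  edge (8, 0)→(8, 22): d=(0,22) right/bottom  bias=-1
  edge (8, 22)→(2, 2): d=(-6,-20) top-left  bias=+0
  edge (2, 2)→(8, 0): d=(6,-2) top-left  bias=+0
    (2,0)@(5, 1): e=[66,66,0] → █  [on edge]
    (3,0)@(7, 1): e=[22,106,4] → █
    (4,0)@(9, 1): e=[-22,146,8] → ·
    (1,1)@(3, 3): e=[110,14,8] → █
    (4,1)@(9, 3): e=[-22,134,20] → ·
    (1,2)@(3, 5): e=[110,2,20] → █
    (4,2)@(9, 5): e=[-22,122,32] → ·
    (1,3)@(3, 7): e=[110,-10,32] → ·
    (2,3)@(5, 7): e=[66,30,36] → █
    (4,3)@(9, 7): e=[-22,110,44] → ·
    (2,4)@(5, 9): e=[66,18,48] → █
    (4,4)@(9, 9): e=[-22,98,56] → ·
  covered (17 px):
    · · █ █ · · · ·
    · █ █ █ · · · ·
    · █ █ █ · · · ·
    · · █ █ · · · ·
    · · █ █ · · · ·
    · · █ █ · · · ·
    · · · █ · · · ·
    · · · █ · · · ·
    · · · █ · · · ·
    · · · · · · · ·
    · · · · · · · ·
    · · · · · · · ·
T1:
  2·area = 30  (B↔C swapped to make it positive)
  edge (16, 12)→(5, 20): d=(-11,8) right/bottom  bias=-1
  edge (5, 20)→(4, 18): d=(-1,-2) top-left  bias=+0
  edge (4, 18)→(16, 12): d=(12,-6) top-left  bias=+0
    (5,7)@(11, 15): e=[7,17,6] → █
    (6,7)@(13, 15): e=[-9,21,18] → ·
    (3,8)@(7, 17): e=[17,7,6] → █
    (4,8)@(9, 17): e=[1,11,18] → █
    (5,8)@(11, 17): e=[-15,15,30] → ·
    (2,9)@(5, 19): e=[11,1,18] → █
    (3,9)@(7, 19): e=[-5,5,30] → ·
    (4,9)@(9, 19): e=[-21,9,42] → ·
    (2,10)@(5, 21): e=[-11,-1,42] → ·
  covered (4 px):
    · · · · · · · ·
    · · · · · · · ·
    · · · · · · · ·
    · · · · · · · ·
    · · · · · · · ·
    · · · · · · · ·
    · · · · · · · ·
    · · · · · █ · ·
    · · · █ █ · · ·
    · · █ · · · · ·
    · · · · · · · ·
    · · · · · · · ·
T2:
  2·area = 6  (B↔C swapped to make it positive)
  edge (0, 16)→(4, 18): d=(4,2) right/bottom  bias=-1
  edge (4, 18)→(5, 20): d=(1,2) right/bottom  bias=-1
  edge (5, 20)→(0, 16): d=(-5,-4) top-left  bias=+0
  covered (0 px):
    · · · · · · · ·
    · · · · · · · ·
    · · · · · · · ·
    · · · · · · · ·
    · · · · · · · ·
    · · · · · · · ·
    · · · · · · · ·
    · · · · · · · ·
    · · · · · · · ·
    · · · · · · · ·
    · · · · · · · ·
    · · · · · · · ·
T3:
  2·area = 20
  edge (2, 20)→(0, 18): d=(-2,-2) top-left  bias=+0
  edge (0, 18)→(10, 18): d=(10,0) top-left  bias=+0
  edge (10, 18)→(2, 20): d=(-8,2) right/bottom  bias=-1
    (0,9)@(1, 19): e=[0,10,10] → █  [on edge]
    (1,9)@(3, 19): e=[4,10,6] → █
    (2,9)@(5, 19): e=[8,10,2] → █
    (3,9)@(7, 19): e=[12,10,-2] → ·
    (0,10)@(1, 21): e=[-4,30,-6] → ·
    (1,10)@(3, 21): e=[0,30,-10] → ·  [on edge]
    (2,10)@(5, 21): e=[4,30,-14] → ·
    (2,11)@(5, 23): e=[0,50,-30] → ·  [on edge]
  covered (3 px):
    · · · · · · · ·
    · · · · · · · ·
    · · · · · · · ·
    · · · · · · · ·
    · · · · · · · ·
    · · · · · · · ·
    · · · · · · · ·
    · · · · · · · ·
    · · · · · · · ·
    █ █ █ · · · · ·
    · · · · · · · ·
    · · · · · · · ·
T4:
  2·area = 52  (B↔C swapped to make it positive)
  edge (16, 22)→(14, 24): d=(-2,2) right/bottom  bias=-1
  edge (14, 24)→(2, 10): d=(-12,-14) top-left  bias=+0
  edge (2, 10)→(16, 22): d=(14,12) right/bottom  bias=-1
    (1,5)@(3, 11): e=[48,2,2] → █
    (2,5)@(5, 11): e=[44,30,-22] → ·
    (1,6)@(3, 13): e=[44,-22,30] → ·
    (2,6)@(5, 13): e=[40,6,6] → █
    (3,6)@(7, 13): e=[36,34,-18] → ·
    (2,7)@(5, 15): e=[36,-18,34] → ·
    (3,7)@(7, 15): e=[32,10,10] → █
    (4,7)@(9, 15): e=[28,38,-14] → ·
    (3,8)@(7, 17): e=[28,-14,38] → ·
    (4,8)@(9, 17): e=[24,14,14] → █
    (5,8)@(11, 17): e=[20,42,-10] → ·
    (4,9)@(9, 19): e=[20,-10,42] → ·
    (7,11)@(15, 23): e=[0,26,26] → ·  [on edge]
  covered (6 px):
    · · · · · · · ·
    · · · · · · · ·
    · · · · · · · ·
    · · · · · · · ·
    · · · · · · · ·
    · █ · · · · · ·
    · · █ · · · · ·
    · · · █ · · · ·
    · · · · █ · · ·
    · · · · · █ · ·
    · · · · · · █ ·
    · · · · · · · ·

Final: [10,10,0]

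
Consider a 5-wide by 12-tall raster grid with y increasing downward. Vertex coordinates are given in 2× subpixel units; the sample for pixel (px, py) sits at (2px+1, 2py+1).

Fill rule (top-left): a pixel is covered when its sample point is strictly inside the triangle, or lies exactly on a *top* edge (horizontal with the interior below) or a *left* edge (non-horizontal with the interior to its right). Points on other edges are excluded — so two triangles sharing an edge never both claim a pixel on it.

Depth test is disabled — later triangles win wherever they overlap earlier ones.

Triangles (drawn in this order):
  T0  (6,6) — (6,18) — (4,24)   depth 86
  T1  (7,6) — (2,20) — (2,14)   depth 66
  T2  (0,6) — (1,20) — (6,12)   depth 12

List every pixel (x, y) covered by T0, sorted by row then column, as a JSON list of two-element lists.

T0:
  2·area = 24
  edge (6, 6)→(6, 18): d=(0,12) right/bottom  bias=-1
  edge (6, 18)→(4, 24): d=(-2,6) right/bottom  bias=-1
  edge (4, 24)→(6, 6): d=(2,-18) top-left  bias=+0
    (4,4)@(9, 9): e=[-36,0,60] → ·  [on edge]
    (2,7)@(5, 15): e=[12,12,0] → █  [on edge]
    (3,7)@(7, 15): e=[-12,0,36] → ·  [on edge]
    (2,8)@(5, 17): e=[12,8,4] → █
    (3,8)@(7, 17): e=[-12,-4,40] → ·
    (2,9)@(5, 19): e=[12,4,8] → █
    (3,9)@(7, 19): e=[-12,-8,44] → ·
    (2,10)@(5, 21): e=[12,0,12] → ·  [on edge]
  covered (3 px):
    · · · · ·
    · · · · ·
    · · · · ·
    · · · · ·
    · · · · ·
    · · · · ·
    · · · · ·
    · · █ · ·
    · · █ · ·
    · · █ · ·
    · · · · ·
    · · · · ·
T1:
  2·area = 30
  edge (7, 6)→(2, 20): d=(-5,14) right/bottom  bias=-1
  edge (2, 20)→(2, 14): d=(0,-6) top-left  bias=+0
  edge (2, 14)→(7, 6): d=(5,-8) top-left  bias=+0
    (2,5)@(5, 11): e=[3,18,9] → █
    (3,5)@(7, 11): e=[-25,30,25] → ·
    (1,6)@(3, 13): e=[21,6,3] → █
    (2,6)@(5, 13): e=[-7,18,19] → ·
    (1,7)@(3, 15): e=[11,6,13] → █
    (2,7)@(5, 15): e=[-17,18,29] → ·
    (1,8)@(3, 17): e=[1,6,23] → █
    (2,8)@(5, 17): e=[-27,18,39] → ·
    (1,9)@(3, 19): e=[-9,6,33] → ·
  covered (4 px):
    · · · · ·
    · · · · ·
    · · · · ·
    · · · · ·
    · · · · ·
    · · █ · ·
    · █ · · ·
    · █ · · ·
    · █ · · ·
    · · · · ·
    · · · · ·
    · · · · ·
T2:
  2·area = 78  (B↔C swapped to make it positive)
  edge (0, 6)→(6, 12): d=(6,6) right/bottom  bias=-1
  edge (6, 12)→(1, 20): d=(-5,8) right/bottom  bias=-1
  edge (1, 20)→(0, 6): d=(-1,-14) top-left  bias=+0
    (0,3)@(1, 7): e=[0,65,13] → ·  [on edge]
    (0,4)@(1, 9): e=[12,55,11] → █
    (1,4)@(3, 9): e=[0,39,39] → ·  [on edge]
    (0,5)@(1, 11): e=[24,45,9] → █
    (1,5)@(3, 11): e=[12,29,37] → █
    (2,5)@(5, 11): e=[0,13,65] → ·  [on edge]
    (0,6)@(1, 13): e=[36,35,7] → █
    (2,6)@(5, 13): e=[12,3,63] → █
    (3,6)@(7, 13): e=[0,-13,91] → ·  [on edge]
    (0,7)@(1, 15): e=[48,25,5] → █
    (2,7)@(5, 15): e=[24,-7,61] → ·
    (4,7)@(9, 15): e=[0,-39,117] → ·  [on edge]
  covered (10 px):
    · · · · ·
    · · · · ·
    · · · · ·
    · · · · ·
    █ · · · ·
    █ █ · · ·
    █ █ █ · ·
    █ █ · · ·
    █ · · · ·
    █ · · · ·
    · · · · ·
    · · · · ·

Answer: [[2,7],[2,8],[2,9]]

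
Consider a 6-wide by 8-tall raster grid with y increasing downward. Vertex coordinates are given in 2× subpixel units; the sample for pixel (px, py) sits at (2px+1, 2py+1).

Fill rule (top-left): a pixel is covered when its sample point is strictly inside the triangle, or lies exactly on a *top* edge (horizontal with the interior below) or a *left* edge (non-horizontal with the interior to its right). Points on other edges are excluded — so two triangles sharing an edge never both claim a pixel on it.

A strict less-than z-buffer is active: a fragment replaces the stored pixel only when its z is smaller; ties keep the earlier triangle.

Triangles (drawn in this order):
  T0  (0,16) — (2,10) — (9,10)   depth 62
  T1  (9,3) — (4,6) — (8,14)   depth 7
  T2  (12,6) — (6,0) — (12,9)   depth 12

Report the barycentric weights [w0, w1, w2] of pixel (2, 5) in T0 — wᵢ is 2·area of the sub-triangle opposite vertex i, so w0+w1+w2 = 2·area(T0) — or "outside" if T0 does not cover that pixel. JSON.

T0:
  2·area = 42
  edge (0, 16)→(2, 10): d=(2,-6) top-left  bias=+0
  edge (2, 10)→(9, 10): d=(7,0) top-left  bias=+0
  edge (9, 10)→(0, 16): d=(-9,6) right/bottom  bias=-1
    (2,0)@(5, 1): e=[0,-63,105] → ·  [on edge]
    (1,3)@(3, 7): e=[0,-21,63] → ·  [on edge]
    (1,5)@(3, 11): e=[8,7,27] → #
    (2,5)@(5, 11): e=[20,7,15] → #
    (3,5)@(7, 11): e=[32,7,3] → #
    (4,5)@(9, 11): e=[44,7,-9] → ·
    (0,6)@(1, 13): e=[0,21,21] → #  [on edge]
    (2,6)@(5, 13): e=[24,21,-3] → ·
    (3,6)@(7, 13): e=[36,21,-15] → ·
    (0,7)@(1, 15): e=[4,35,3] → #
    (1,7)@(3, 15): e=[16,35,-9] → ·
  covered (6 px):
    · · · · · ·
    · · · · · ·
    · · · · · ·
    · · · · · ·
    · · · · · ·
    · # # # · ·
    # # · · · ·
    # · · · · ·
T1:
  2·area = 52  (B↔C swapped to make it positive)
  edge (9, 3)→(8, 14): d=(-1,11) right/bottom  bias=-1
  edge (8, 14)→(4, 6): d=(-4,-8) top-left  bias=+0
  edge (4, 6)→(9, 3): d=(5,-3) top-left  bias=+0
    (4,1)@(9, 3): e=[0,52,0] → ·  [on edge]
    (3,2)@(7, 5): e=[20,28,4] → #
    (4,2)@(9, 5): e=[-2,44,10] → ·
    (2,3)@(5, 7): e=[40,4,8] → #
    (4,3)@(9, 7): e=[-4,36,20] → ·
    (2,4)@(5, 9): e=[38,-4,18] → ·
    (3,4)@(7, 9): e=[16,12,24] → #
    (4,4)@(9, 9): e=[-6,28,30] → ·
    (3,5)@(7, 11): e=[14,4,34] → #
    (4,5)@(9, 11): e=[-8,20,40] → ·
    (3,6)@(7, 13): e=[12,-4,44] → ·
  covered (5 px):
    · · · · · ·
    · · · · · ·
    · · · # · ·
    · · # # · ·
    · · · # · ·
    · · · # · ·
    · · · · · ·
    · · · · · ·
T2:
  2·area = 18  (B↔C swapped to make it positive)
  edge (12, 6)→(12, 9): d=(0,3) right/bottom  bias=-1
  edge (12, 9)→(6, 0): d=(-6,-9) top-left  bias=+0
  edge (6, 0)→(12, 6): d=(6,6) right/bottom  bias=-1
    (3,0)@(7, 1): e=[15,3,0] → ·  [on edge]
    (4,1)@(9, 3): e=[9,9,0] → ·  [on edge]
    (5,2)@(11, 5): e=[3,15,0] → ·  [on edge]
    (5,3)@(11, 7): e=[3,3,12] → #
    (5,4)@(11, 9): e=[3,-9,24] → ·
  covered (1 px):
    · · · · · ·
    · · · · · ·
    · · · · · ·
    · · · · · #
    · · · · · ·
    · · · · · ·
    · · · · · ·
    · · · · · ·

Result: [7,15,20]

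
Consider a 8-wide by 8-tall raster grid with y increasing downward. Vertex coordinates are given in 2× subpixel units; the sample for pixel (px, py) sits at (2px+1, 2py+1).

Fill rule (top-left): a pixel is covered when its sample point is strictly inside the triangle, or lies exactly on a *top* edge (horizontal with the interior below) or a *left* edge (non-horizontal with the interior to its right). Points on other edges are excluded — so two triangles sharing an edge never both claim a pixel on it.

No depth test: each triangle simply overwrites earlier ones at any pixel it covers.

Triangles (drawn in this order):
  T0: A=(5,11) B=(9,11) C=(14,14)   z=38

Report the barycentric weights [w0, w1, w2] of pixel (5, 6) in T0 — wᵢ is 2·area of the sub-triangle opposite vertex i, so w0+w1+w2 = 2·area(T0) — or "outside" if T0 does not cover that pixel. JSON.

T0:
  2·area = 12
  edge (5, 11)→(9, 11): d=(4,0) top-left  bias=+0
  edge (9, 11)→(14, 14): d=(5,3) right/bottom  bias=-1
  edge (14, 14)→(5, 11): d=(-9,-3) top-left  bias=+0
    (0,5)@(1, 11): e=[0,24,-12] → ·  [on edge]
    (1,5)@(3, 11): e=[0,18,-6] → ·  [on edge]
    (2,5)@(5, 11): e=[0,12,0] → #  [on edge]
    (3,5)@(7, 11): e=[0,6,6] → #  [on edge]
    (4,5)@(9, 11): e=[0,0,12] → ·  [on edge]
    (5,5)@(11, 11): e=[0,-6,18] → ·  [on edge]
    (6,5)@(13, 11): e=[0,-12,24] → ·  [on edge]
    (7,5)@(15, 11): e=[0,-18,30] → ·  [on edge]
    (2,6)@(5, 13): e=[8,22,-18] → ·
    (3,6)@(7, 13): e=[8,16,-12] → ·
    (5,6)@(11, 13): e=[8,4,0] → #  [on edge]
    (6,6)@(13, 13): e=[8,-2,6] → ·
  covered (3 px):
    · · · · · · · ·
    · · · · · · · ·
    · · · · · · · ·
    · · · · · · · ·
    · · · · · · · ·
    · · # # · · · ·
    · · · · · # · ·
    · · · · · · · ·

Result: [4,0,8]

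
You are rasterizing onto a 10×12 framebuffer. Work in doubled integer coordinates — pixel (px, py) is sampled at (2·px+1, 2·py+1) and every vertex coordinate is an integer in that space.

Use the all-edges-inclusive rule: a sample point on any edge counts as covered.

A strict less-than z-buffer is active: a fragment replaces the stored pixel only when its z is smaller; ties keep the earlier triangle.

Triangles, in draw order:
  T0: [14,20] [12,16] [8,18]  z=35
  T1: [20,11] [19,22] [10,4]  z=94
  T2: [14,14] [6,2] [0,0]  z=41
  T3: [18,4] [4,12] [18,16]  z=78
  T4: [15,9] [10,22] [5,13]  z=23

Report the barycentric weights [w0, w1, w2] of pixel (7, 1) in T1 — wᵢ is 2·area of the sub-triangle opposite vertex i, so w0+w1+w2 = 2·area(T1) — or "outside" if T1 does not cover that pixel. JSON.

T0:
  2·area = 20  (B↔C swapped to make it positive)
  edge (14, 20)→(8, 18): d=(-6,-2) inclusive
  edge (8, 18)→(12, 16): d=(4,-2) inclusive
  edge (12, 16)→(14, 20): d=(2,4) inclusive
    (2,8)@(5, 17): e=[0,-10,30] → ·  [on edge]
    (5,8)@(11, 17): e=[12,2,6] → #
    (6,8)@(13, 17): e=[16,6,-2] → ·
    (5,9)@(11, 19): e=[0,10,10] → #  [on edge]
    (6,9)@(13, 19): e=[4,14,2] → #
    (7,9)@(15, 19): e=[8,18,-6] → ·
    (5,10)@(11, 21): e=[-12,18,14] → ·
    (6,10)@(13, 21): e=[-8,22,6] → ·
    (8,10)@(17, 21): e=[0,30,-10] → ·  [on edge]
  covered (3 px):
    · · · · · · · · · ·
    · · · · · · · · · ·
    · · · · · · · · · ·
    · · · · · · · · · ·
    · · · · · · · · · ·
    · · · · · · · · · ·
    · · · · · · · · · ·
    · · · · · · · · · ·
    · · · · · # · · · ·
    · · · · · # # · · ·
    · · · · · · · · · ·
    · · · · · · · · · ·
T1:
  2·area = 117
  edge (20, 11)→(19, 22): d=(-1,11) inclusive
  edge (19, 22)→(10, 4): d=(-9,-18) inclusive
  edge (10, 4)→(20, 11): d=(10,7) inclusive
    (5,2)@(11, 5): e=[105,9,3] → #
    (6,2)@(13, 5): e=[83,45,-11] → ·
    (5,3)@(11, 7): e=[103,-9,23] → ·
    (6,3)@(13, 7): e=[81,27,9] → #
    (7,3)@(15, 7): e=[59,63,-5] → ·
    (6,4)@(13, 9): e=[79,9,29] → #
    (7,4)@(15, 9): e=[57,45,15] → #
    (8,4)@(17, 9): e=[35,81,1] → #
    (9,4)@(19, 9): e=[13,117,-13] → ·
    (6,5)@(13, 11): e=[77,-9,49] → ·
    (7,5)@(15, 11): e=[55,27,35] → #
    (9,5)@(19, 11): e=[11,99,7] → #
  covered (17 px):
    · · · · · · · · · ·
    · · · · · · · · · ·
    · · · · · # · · · ·
    · · · · · · # · · ·
    · · · · · · # # # ·
    · · · · · · · # # #
    · · · · · · · # # #
    · · · · · · · · # #
    · · · · · · · · # #
    · · · · · · · · · #
    · · · · · · · · · #
    · · · · · · · · · ·
T2:
  2·area = 56  (B↔C swapped to make it positive)
  edge (14, 14)→(0, 0): d=(-14,-14) inclusive
  edge (0, 0)→(6, 2): d=(6,2) inclusive
  edge (6, 2)→(14, 14): d=(8,12) inclusive
    (0,0)@(1, 1): e=[0,4,52] → #  [on edge]
    (1,0)@(3, 1): e=[28,0,28] → #  [on edge]
    (2,0)@(5, 1): e=[56,-4,4] → ·
    (0,1)@(1, 3): e=[-28,16,68] → ·
    (1,1)@(3, 3): e=[0,12,44] → #  [on edge]
    (2,1)@(5, 3): e=[28,8,20] → #
    (3,1)@(7, 3): e=[56,4,-4] → ·
    (4,1)@(9, 3): e=[84,0,-28] → ·  [on edge]
    (1,2)@(3, 5): e=[-28,24,60] → ·
    (2,2)@(5, 5): e=[0,20,36] → #  [on edge]
    (3,2)@(7, 5): e=[28,16,12] → #
    (4,2)@(9, 5): e=[56,12,-12] → ·
    (7,2)@(15, 5): e=[140,0,-84] → ·  [on edge]
    (3,3)@(7, 7): e=[0,28,28] → #  [on edge]
    (4,4)@(9, 9): e=[0,36,20] → #  [on edge]
    (5,5)@(11, 11): e=[0,44,12] → #  [on edge]
    (6,6)@(13, 13): e=[0,52,4] → #  [on edge]
    (7,7)@(15, 15): e=[0,60,-4] → ·  [on edge]
    (8,8)@(17, 17): e=[0,68,-12] → ·  [on edge]
    (9,9)@(19, 19): e=[0,76,-20] → ·  [on edge]
  covered (11 px):
    # # · · · · · · · ·
    · # # · · · · · · ·
    · · # # · · · · · ·
    · · · # # · · · · ·
    · · · · # · · · · ·
    · · · · · # · · · ·
    · · · · · · # · · ·
    · · · · · · · · · ·
    · · · · · · · · · ·
    · · · · · · · · · ·
    · · · · · · · · · ·
    · · · · · · · · · ·
T3:
  2·area = 168  (B↔C swapped to make it positive)
  edge (18, 4)→(18, 16): d=(0,12) inclusive
  edge (18, 16)→(4, 12): d=(-14,-4) inclusive
  edge (4, 12)→(18, 4): d=(14,-8) inclusive
    (8,2)@(17, 5): e=[12,150,6] → #
    (9,2)@(19, 5): e=[-12,158,22] → ·
    (6,3)@(13, 7): e=[60,106,2] → #
    (7,3)@(15, 7): e=[36,114,18] → #
    (9,3)@(19, 7): e=[-12,130,50] → ·
    (5,4)@(11, 9): e=[84,70,14] → #
    (9,4)@(19, 9): e=[-12,102,78] → ·
    (3,5)@(7, 11): e=[132,26,10] → #
    (4,5)@(9, 11): e=[108,34,26] → #
    (9,5)@(19, 11): e=[-12,74,106] → ·
    (3,6)@(7, 13): e=[132,-2,38] → ·
    (4,6)@(9, 13): e=[108,6,54] → #
  covered (21 px):
    · · · · · · · · · ·
    · · · · · · · · · ·
    · · · · · · · · # ·
    · · · · · · # # # ·
    · · · · · # # # # ·
    · · · # # # # # # ·
    · · · · # # # # # ·
    · · · · · · · # # ·
    · · · · · · · · · ·
    · · · · · · · · · ·
    · · · · · · · · · ·
    · · · · · · · · · ·
T4:
  2·area = 110
  edge (15, 9)→(10, 22): d=(-5,13) inclusive
  edge (10, 22)→(5, 13): d=(-5,-9) inclusive
  edge (5, 13)→(15, 9): d=(10,-4) inclusive
    (7,4)@(15, 9): e=[0,110,0] → #  [on edge]
    (8,4)@(17, 9): e=[-26,128,8] → ·
    (5,5)@(11, 11): e=[42,64,4] → #
    (6,5)@(13, 11): e=[16,82,12] → #
    (7,5)@(15, 11): e=[-10,100,20] → ·
    (2,6)@(5, 13): e=[110,0,0] → #  [on edge]
    (3,6)@(7, 13): e=[84,18,8] → #
    (4,6)@(9, 13): e=[58,36,16] → #
    (7,6)@(15, 13): e=[-20,90,40] → ·
    (2,7)@(5, 15): e=[100,-10,20] → ·
    (3,7)@(7, 15): e=[74,8,28] → #
    (6,7)@(13, 15): e=[-4,62,52] → ·
  covered (15 px):
    · · · · · · · · · ·
    · · · · · · · · · ·
    · · · · · · · · · ·
    · · · · · · · · · ·
    · · · · · · · # · ·
    · · · · · # # · · ·
    · · # # # # # · · ·
    · · · # # # · · · ·
    · · · · # # · · · ·
    · · · · # # · · · ·
    · · · · · · · · · ·
    · · · · · · · · · ·

Answer: "outside"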